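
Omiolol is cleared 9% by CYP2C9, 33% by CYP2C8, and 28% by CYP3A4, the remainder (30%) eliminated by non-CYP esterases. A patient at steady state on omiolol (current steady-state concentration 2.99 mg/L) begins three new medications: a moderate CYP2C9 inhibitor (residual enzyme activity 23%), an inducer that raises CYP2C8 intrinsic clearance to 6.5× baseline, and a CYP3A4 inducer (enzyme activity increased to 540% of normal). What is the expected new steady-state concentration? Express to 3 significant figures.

CYP2C9: 0.09 × 0.23 = 0.0207
CYP2C8: 0.33 × 6.5 = 2.145
CYP3A4: 0.28 × 5.4 = 1.512
Other: 0.3 (unchanged)
Relative clearance = 0.0207 + 2.145 + 1.512 + 0.3 = 3.9777.
Dividing the baseline by the relative clearance: 2.99 / 3.9777 = 0.752 mg/L.

0.752 mg/L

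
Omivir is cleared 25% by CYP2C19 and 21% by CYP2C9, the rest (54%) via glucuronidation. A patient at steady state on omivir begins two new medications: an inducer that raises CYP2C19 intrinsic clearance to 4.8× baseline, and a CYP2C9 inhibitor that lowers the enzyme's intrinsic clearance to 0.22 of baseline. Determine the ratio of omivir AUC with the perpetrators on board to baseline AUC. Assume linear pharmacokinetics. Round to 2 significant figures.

CYP2C19: 0.25 × 4.8 = 1.2
CYP2C9: 0.21 × 0.22 = 0.0462
Other: 0.54 (unchanged)
Relative clearance = 1.2 + 0.0462 + 0.54 = 1.7862.
Net AUC ratio = 1 / 1.7862 = 0.56.

0.56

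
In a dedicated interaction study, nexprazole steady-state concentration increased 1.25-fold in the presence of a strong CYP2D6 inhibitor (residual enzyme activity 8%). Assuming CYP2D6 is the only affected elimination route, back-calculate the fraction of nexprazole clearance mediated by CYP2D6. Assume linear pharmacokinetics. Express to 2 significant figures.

CL'/CL = 1 / 1.25 = 0.8
0.08·fm + (1 − fm) = 0.8
fm = (0.8 − 1) / (0.08 − 1) = 0.22

0.22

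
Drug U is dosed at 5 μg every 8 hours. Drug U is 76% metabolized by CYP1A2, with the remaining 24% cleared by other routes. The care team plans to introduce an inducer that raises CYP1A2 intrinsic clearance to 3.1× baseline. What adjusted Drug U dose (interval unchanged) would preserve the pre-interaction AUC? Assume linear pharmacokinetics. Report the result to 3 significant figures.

13.0 μg

CYP1A2: 0.76 × 3.1 = 2.356
Other: 0.24 (unchanged)
CL_new/CL_old = 2.356 + 0.24 = 2.596.
Css,avg = (dose rate)/CL, so holding Css fixed requires dose ∝ CL: 5 × 2.596 = 13.0 μg.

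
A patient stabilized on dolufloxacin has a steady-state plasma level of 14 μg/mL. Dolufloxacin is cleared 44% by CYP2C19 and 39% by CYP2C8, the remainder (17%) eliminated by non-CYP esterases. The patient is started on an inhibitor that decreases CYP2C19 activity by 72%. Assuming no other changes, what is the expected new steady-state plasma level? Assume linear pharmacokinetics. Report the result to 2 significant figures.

20 μg/mL

The CYP2C19 pathway (44% of clearance) drops to 0.28× activity: 0.44 × 0.28 = 0.1232.
CYP2C8 (39%) and the residual 17% are unaffected.
CL_new/CL_old = 0.1232 + 0.39 + 0.17 = 0.6832.
New steady-state plasma level = baseline ÷ relative clearance = 14 / 0.6832 = 20 μg/mL.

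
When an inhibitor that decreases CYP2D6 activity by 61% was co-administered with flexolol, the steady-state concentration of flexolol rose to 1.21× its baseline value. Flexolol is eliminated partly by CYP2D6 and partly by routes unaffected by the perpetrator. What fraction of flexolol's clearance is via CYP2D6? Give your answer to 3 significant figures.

Call the CYP2D6 fraction fm. After the interaction, CL_new/CL_old = fm × 0.39 + (1 − fm).
Steady-state concentration ratio = 1 / (new CL fraction), so new CL fraction = 1 / 1.21 = 0.8264.
fm × 0.39 + 1 − fm = 0.8264  ⇒  fm × (0.39 − 1) = −0.1736  ⇒  fm = 0.285.

0.285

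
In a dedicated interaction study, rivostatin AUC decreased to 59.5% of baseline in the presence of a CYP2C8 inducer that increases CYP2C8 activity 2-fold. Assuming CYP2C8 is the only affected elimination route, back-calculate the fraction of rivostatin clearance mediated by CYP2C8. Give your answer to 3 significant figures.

0.681

Write x for the fraction cleared via CYP2C8. The observed AUC change means clearance rose to 1/0.595 = 1.681 of baseline.
Setting x·2 + (1 − x) = 1.681 and solving: x = (1.681 − 1)/(2 − 1) = 0.681.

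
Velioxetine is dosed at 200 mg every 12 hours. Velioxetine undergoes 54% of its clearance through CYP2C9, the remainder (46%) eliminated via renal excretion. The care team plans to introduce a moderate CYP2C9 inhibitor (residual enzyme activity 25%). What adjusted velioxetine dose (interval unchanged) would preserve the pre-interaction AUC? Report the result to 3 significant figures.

CYP2C9: 0.54 × 0.25 = 0.135
Other: 0.46 (unchanged)
CL_new/CL_old = 0.135 + 0.46 = 0.595.
To maintain the same steady-state level, dose must scale with clearance: new dose = 200 × 0.595 = 119 mg.

119 mg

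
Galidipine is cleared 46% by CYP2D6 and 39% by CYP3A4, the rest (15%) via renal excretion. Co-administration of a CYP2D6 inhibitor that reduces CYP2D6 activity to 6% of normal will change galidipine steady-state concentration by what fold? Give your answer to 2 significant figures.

CYP2D6: 0.46 × 0.06 = 0.0276
CYP3A4: 0.39 (unchanged)
Other: 0.15 (unchanged)
CL_new/CL_old = 0.0276 + 0.39 + 0.15 = 0.5676.
Steady-state concentration ratio = CL_old/CL_new = 1 / 0.5676 = 1.8.

1.8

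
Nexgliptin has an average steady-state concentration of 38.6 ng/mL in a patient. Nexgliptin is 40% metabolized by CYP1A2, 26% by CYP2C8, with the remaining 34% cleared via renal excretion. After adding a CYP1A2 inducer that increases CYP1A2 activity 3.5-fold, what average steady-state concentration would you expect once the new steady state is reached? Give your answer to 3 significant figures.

The CYP1A2 pathway (40% of clearance) rises to 3.5× activity: 0.4 × 3.5 = 1.4.
CYP2C8 (26%) and the residual 34% are unaffected.
CL_new/CL_old = 1.4 + 0.26 + 0.34 = 2.
New average steady-state concentration = baseline ÷ relative clearance = 38.6 / 2 = 19.3 ng/mL.

19.3 ng/mL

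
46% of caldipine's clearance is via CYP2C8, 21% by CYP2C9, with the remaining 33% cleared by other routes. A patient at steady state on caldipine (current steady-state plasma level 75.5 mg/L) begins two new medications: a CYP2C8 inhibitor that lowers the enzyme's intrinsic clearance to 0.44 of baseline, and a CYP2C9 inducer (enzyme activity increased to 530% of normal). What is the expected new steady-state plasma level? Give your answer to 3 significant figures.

The CYP2C8 pathway (46% of clearance) is reduced to 0.44× activity: 0.46 × 0.44 = 0.2024.
The CYP2C9 pathway (21% of clearance) increases to 5.3× activity: 0.21 × 5.3 = 1.113.
Non-CYP routes (33%) are unchanged.
Relative clearance = 0.2024 + 1.113 + 0.33 = 1.6454.
Steady-state plasma level ∝ 1/CL: new value = 75.5 / 1.6454 = 45.9 mg/L.

45.9 mg/L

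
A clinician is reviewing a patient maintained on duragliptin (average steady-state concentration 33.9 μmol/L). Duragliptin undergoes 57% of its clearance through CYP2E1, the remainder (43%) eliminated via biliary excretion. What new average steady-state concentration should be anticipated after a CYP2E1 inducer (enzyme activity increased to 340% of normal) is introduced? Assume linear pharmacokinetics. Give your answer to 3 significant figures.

14.3 μmol/L

CYP2E1: 0.57 × 3.4 = 1.938
Other: 0.43 (unchanged)
Relative clearance = 1.938 + 0.43 = 2.368.
New average steady-state concentration = baseline ÷ relative clearance = 33.9 / 2.368 = 14.3 μmol/L.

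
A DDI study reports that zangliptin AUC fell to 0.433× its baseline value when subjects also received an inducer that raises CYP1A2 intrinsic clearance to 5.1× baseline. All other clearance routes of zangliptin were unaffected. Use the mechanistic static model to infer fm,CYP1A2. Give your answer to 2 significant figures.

0.32

Let x = fm,CYP1A2. Because AUC ∝ 1/CL, relative clearance rose to 1/0.433 = 2.309.
Setting x·5.1 + (1 − x) = 2.309 and solving: x = (2.309 − 1)/(5.1 − 1) = 0.32.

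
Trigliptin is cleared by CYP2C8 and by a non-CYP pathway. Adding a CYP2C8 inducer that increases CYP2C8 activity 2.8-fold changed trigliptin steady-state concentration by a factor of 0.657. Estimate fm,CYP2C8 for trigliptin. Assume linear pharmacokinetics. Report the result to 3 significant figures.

CL'/CL = 1 / 0.657 = 1.522
2.8·fm + (1 − fm) = 1.522
fm = (1.522 − 1) / (2.8 − 1) = 0.290

0.290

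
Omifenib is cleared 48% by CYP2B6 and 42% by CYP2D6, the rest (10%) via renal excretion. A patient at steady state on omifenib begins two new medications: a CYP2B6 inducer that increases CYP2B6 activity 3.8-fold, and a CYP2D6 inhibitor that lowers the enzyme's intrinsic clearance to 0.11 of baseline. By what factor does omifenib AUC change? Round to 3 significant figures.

0.508

CYP2B6: 0.48 × 3.8 = 1.824
CYP2D6: 0.42 × 0.11 = 0.0462
Other: 0.1 (unchanged)
Relative clearance = 1.824 + 0.0462 + 0.1 = 1.9702.
Net AUC ratio = 1 / 1.9702 = 0.508.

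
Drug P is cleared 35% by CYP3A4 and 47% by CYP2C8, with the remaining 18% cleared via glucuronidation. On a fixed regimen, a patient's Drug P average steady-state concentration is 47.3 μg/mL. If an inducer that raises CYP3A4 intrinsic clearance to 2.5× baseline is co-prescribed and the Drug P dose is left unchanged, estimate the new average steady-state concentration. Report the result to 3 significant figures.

The CYP3A4 pathway (35% of clearance) increases to 2.5× activity: 0.35 × 2.5 = 0.875.
CYP2C8 (47%) and the residual 18% are unaffected.
New clearance relative to baseline: 0.875 + 0.47 + 0.18 = 1.525.
New average steady-state concentration = baseline ÷ relative clearance = 47.3 / 1.525 = 31.0 μg/mL.

31.0 μg/mL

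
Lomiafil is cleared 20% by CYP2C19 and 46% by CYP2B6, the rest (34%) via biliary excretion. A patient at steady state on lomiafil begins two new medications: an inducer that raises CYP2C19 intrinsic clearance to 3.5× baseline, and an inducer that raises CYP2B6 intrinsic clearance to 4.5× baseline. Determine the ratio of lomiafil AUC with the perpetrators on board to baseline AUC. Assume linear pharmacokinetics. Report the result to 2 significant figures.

0.32

The CYP2C19 pathway (20% of clearance) increases to 3.5× activity: 0.2 × 3.5 = 0.7.
The CYP2B6 pathway (46% of clearance) increases to 4.5× activity: 0.46 × 4.5 = 2.07.
The remaining 34% of clearance is unaffected.
New clearance relative to baseline: 0.7 + 2.07 + 0.34 = 3.11.
Net AUC ratio = 1 / 3.11 = 0.32.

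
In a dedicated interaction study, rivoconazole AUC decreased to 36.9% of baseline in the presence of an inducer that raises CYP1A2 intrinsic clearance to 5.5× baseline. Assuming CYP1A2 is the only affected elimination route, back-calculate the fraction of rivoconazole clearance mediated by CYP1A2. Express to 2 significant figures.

0.38

CL'/CL = 1 / 0.369 = 2.71
5.5·fm + (1 − fm) = 2.71
fm = (2.71 − 1) / (5.5 − 1) = 0.38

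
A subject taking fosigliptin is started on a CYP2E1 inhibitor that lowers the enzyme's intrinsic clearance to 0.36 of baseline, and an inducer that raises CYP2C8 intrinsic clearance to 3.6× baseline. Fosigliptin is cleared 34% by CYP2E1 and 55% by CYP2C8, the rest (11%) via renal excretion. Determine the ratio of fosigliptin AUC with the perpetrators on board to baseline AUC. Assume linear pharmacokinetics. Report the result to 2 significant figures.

The CYP2E1 pathway (34% of clearance) falls to 0.36× activity: 0.34 × 0.36 = 0.1224.
The CYP2C8 pathway (55% of clearance) rises to 3.6× activity: 0.55 × 3.6 = 1.98.
The remaining 11% of clearance is unaffected.
New clearance relative to baseline: 0.1224 + 1.98 + 0.11 = 2.2124.
AUC ∝ 1/CL: fold-change = 1 / 2.2124 = 0.45.

0.45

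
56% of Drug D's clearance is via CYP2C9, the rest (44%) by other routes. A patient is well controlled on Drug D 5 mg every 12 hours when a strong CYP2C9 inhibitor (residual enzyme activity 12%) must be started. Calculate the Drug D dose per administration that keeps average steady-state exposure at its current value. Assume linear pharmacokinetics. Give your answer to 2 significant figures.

The CYP2C9 pathway (56% of clearance) falls to 0.12× activity: 0.56 × 0.12 = 0.0672.
The remaining 44% of clearance is unaffected.
Relative clearance = 0.0672 + 0.44 = 0.5072.
Css,avg = (dose rate)/CL, so holding Css fixed requires dose ∝ CL: 5 × 0.5072 = 2.5 mg.

2.5 mg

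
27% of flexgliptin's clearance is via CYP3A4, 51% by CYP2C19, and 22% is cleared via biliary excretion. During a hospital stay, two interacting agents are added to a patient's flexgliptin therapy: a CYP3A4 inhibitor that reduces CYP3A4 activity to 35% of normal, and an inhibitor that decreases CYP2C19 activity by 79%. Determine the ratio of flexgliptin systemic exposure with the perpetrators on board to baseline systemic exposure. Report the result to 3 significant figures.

2.37

The CYP3A4 pathway (27% of clearance) falls to 0.35× activity: 0.27 × 0.35 = 0.0945.
The CYP2C19 pathway (51% of clearance) falls to 0.21× activity: 0.51 × 0.21 = 0.1071.
Non-CYP routes (22%) are unchanged.
Relative clearance = 0.0945 + 0.1071 + 0.22 = 0.4216.
Net systemic exposure ratio = 1 / 0.4216 = 2.37.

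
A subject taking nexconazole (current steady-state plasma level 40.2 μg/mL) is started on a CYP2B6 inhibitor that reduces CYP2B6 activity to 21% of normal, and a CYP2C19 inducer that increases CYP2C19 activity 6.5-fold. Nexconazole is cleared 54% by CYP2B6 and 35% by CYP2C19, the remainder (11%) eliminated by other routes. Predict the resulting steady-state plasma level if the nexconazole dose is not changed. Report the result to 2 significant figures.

16 μg/mL

The CYP2B6 pathway (54% of clearance) falls to 0.21× activity: 0.54 × 0.21 = 0.1134.
The CYP2C19 pathway (35% of clearance) is boosted to 6.5× activity: 0.35 × 6.5 = 2.275.
Non-CYP routes (11%) are unchanged.
CL_new/CL_old = 0.1134 + 2.275 + 0.11 = 2.4984.
Dividing the baseline by the relative clearance: 40.2 / 2.4984 = 16 μg/mL.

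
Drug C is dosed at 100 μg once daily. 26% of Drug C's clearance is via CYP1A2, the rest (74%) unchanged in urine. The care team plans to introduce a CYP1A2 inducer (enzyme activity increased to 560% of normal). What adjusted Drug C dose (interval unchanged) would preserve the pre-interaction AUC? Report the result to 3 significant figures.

The CYP1A2 pathway (26% of clearance) increases to 5.6× activity: 0.26 × 5.6 = 1.456.
The remaining 74% of clearance is unaffected.
CL_new/CL_old = 1.456 + 0.74 = 2.196.
Css,avg = (dose rate)/CL, so holding Css fixed requires dose ∝ CL: 100 × 2.196 = 220 μg.

220 μg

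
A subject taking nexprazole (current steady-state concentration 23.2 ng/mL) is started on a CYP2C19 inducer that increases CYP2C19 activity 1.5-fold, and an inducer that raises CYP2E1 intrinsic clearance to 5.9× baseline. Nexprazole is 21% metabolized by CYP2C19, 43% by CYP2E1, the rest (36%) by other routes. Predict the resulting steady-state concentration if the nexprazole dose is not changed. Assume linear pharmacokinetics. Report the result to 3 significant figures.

7.22 ng/mL

The CYP2C19 pathway (21% of clearance) increases to 1.5× activity: 0.21 × 1.5 = 0.315.
The CYP2E1 pathway (43% of clearance) increases to 5.9× activity: 0.43 × 5.9 = 2.537.
The remaining 36% of clearance is unaffected.
CL_new/CL_old = 0.315 + 2.537 + 0.36 = 3.212.
New steady-state concentration = 23.2 / 3.212 = 7.22 ng/mL (concentration scales inversely with clearance).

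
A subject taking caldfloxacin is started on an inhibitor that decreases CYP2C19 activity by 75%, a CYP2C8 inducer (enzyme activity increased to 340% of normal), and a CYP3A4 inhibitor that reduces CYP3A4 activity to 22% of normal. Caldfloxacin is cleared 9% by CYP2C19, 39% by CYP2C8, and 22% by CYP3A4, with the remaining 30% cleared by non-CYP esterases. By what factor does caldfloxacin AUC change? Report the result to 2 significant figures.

0.59

The CYP2C19 pathway (9% of clearance) drops to 0.25× activity: 0.09 × 0.25 = 0.0225.
The CYP2C8 pathway (39% of clearance) increases to 3.4× activity: 0.39 × 3.4 = 1.326.
The CYP3A4 pathway (22% of clearance) falls to 0.22× activity: 0.22 × 0.22 = 0.0484.
Non-CYP routes (30%) are unchanged.
New clearance relative to baseline: 0.0225 + 1.326 + 0.0484 + 0.3 = 1.6969.
AUC ∝ 1/CL: fold-change = 1 / 1.6969 = 0.59.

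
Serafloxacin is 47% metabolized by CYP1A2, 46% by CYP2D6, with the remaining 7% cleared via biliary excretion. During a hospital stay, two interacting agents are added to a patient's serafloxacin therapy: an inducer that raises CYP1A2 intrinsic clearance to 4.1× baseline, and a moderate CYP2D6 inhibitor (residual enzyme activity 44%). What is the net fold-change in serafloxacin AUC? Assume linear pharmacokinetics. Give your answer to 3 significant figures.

0.455

The CYP1A2 pathway (47% of clearance) is boosted to 4.1× activity: 0.47 × 4.1 = 1.927.
The CYP2D6 pathway (46% of clearance) falls to 0.44× activity: 0.46 × 0.44 = 0.2024.
Non-CYP routes (7%) are unchanged.
New clearance relative to baseline: 1.927 + 0.2024 + 0.07 = 2.1994.
AUC ∝ 1/CL: fold-change = 1 / 2.1994 = 0.455.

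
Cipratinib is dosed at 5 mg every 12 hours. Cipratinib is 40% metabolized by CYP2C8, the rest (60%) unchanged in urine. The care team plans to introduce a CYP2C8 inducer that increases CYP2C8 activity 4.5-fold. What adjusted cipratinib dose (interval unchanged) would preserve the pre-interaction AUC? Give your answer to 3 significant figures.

12.0 mg

The CYP2C8 pathway (40% of clearance) rises to 4.5× activity: 0.4 × 4.5 = 1.8.
The remaining 60% of clearance is unaffected.
Relative clearance = 1.8 + 0.6 = 2.4.
Css,avg = (dose rate)/CL, so holding Css fixed requires dose ∝ CL: 5 × 2.4 = 12.0 mg.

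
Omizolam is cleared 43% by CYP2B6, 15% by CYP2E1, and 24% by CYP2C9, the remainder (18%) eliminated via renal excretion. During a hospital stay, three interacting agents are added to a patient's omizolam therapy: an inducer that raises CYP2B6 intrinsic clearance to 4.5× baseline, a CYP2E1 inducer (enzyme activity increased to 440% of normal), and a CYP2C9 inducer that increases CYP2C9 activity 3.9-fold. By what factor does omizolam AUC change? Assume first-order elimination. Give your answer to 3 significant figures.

0.269

The CYP2B6 pathway (43% of clearance) increases to 4.5× activity: 0.43 × 4.5 = 1.935.
The CYP2E1 pathway (15% of clearance) increases to 4.4× activity: 0.15 × 4.4 = 0.66.
The CYP2C9 pathway (24% of clearance) rises to 3.9× activity: 0.24 × 3.9 = 0.936.
The remaining 18% of clearance is unaffected.
Relative clearance = 1.935 + 0.66 + 0.936 + 0.18 = 3.711.
Net AUC ratio = 1 / 3.711 = 0.269.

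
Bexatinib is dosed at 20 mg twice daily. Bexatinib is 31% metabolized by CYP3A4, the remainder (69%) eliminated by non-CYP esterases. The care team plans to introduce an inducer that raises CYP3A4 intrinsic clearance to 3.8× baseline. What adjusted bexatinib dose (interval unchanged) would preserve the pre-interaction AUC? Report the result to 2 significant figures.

CYP3A4: 0.31 × 3.8 = 1.178
Other: 0.69 (unchanged)
CL_new/CL_old = 1.178 + 0.69 = 1.868.
To maintain the same steady-state level, dose must scale with clearance: new dose = 20 × 1.868 = 37 mg.

37 mg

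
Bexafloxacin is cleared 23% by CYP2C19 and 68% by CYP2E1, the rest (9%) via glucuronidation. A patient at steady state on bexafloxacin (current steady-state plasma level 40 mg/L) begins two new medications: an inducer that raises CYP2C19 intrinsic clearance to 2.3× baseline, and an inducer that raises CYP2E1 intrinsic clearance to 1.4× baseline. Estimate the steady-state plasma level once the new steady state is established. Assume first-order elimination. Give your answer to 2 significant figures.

25 mg/L

The CYP2C19 pathway (23% of clearance) rises to 2.3× activity: 0.23 × 2.3 = 0.529.
The CYP2E1 pathway (68% of clearance) is boosted to 1.4× activity: 0.68 × 1.4 = 0.952.
Non-CYP routes (9%) are unchanged.
Relative clearance = 0.529 + 0.952 + 0.09 = 1.571.
New steady-state plasma level = 40 / 1.571 = 25 mg/L (concentration scales inversely with clearance).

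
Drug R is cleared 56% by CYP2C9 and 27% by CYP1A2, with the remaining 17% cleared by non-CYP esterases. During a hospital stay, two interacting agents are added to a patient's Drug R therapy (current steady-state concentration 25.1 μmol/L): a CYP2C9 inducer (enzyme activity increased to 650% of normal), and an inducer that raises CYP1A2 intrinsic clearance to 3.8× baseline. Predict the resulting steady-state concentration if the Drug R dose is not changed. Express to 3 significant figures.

CYP2C9: 0.56 × 6.5 = 3.64
CYP1A2: 0.27 × 3.8 = 1.026
Other: 0.17 (unchanged)
CL_new/CL_old = 3.64 + 1.026 + 0.17 = 4.836.
New steady-state concentration = 25.1 / 4.836 = 5.19 μmol/L (concentration scales inversely with clearance).

5.19 μmol/L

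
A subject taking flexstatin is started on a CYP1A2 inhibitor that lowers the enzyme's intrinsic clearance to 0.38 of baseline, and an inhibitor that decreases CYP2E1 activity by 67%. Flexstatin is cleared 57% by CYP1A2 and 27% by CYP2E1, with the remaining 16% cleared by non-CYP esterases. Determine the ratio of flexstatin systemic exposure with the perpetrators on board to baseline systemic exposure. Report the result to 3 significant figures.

2.15

The CYP1A2 pathway (57% of clearance) drops to 0.38× activity: 0.57 × 0.38 = 0.2166.
The CYP2E1 pathway (27% of clearance) is reduced to 0.33× activity: 0.27 × 0.33 = 0.0891.
The remaining 16% of clearance is unaffected.
New clearance relative to baseline: 0.2166 + 0.0891 + 0.16 = 0.4657.
Because systemic exposure varies inversely with clearance, the combined effect is 1 / 0.4657 = 2.15.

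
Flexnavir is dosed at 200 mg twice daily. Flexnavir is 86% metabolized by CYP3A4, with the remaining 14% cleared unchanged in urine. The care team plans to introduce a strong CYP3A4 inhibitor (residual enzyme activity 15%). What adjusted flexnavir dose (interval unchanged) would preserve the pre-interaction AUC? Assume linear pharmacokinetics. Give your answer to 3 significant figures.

CYP3A4: 0.86 × 0.15 = 0.129
Other: 0.14 (unchanged)
Relative clearance = 0.129 + 0.14 = 0.269.
Exposure is unchanged when dose changes in proportion to clearance. New dose = 200 mg × 0.269 = 53.8 mg.

53.8 mg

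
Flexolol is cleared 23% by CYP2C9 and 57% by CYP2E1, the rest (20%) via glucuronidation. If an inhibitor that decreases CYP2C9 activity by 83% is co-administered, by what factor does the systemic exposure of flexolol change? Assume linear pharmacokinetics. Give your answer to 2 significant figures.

1.2

CYP2C9: 0.23 × 0.17 = 0.0391
CYP2E1: 0.57 (unchanged)
Other: 0.2 (unchanged)
Relative clearance = 0.0391 + 0.57 + 0.2 = 0.8091.
Systemic exposure ratio = CL_old/CL_new = 1 / 0.8091 = 1.2.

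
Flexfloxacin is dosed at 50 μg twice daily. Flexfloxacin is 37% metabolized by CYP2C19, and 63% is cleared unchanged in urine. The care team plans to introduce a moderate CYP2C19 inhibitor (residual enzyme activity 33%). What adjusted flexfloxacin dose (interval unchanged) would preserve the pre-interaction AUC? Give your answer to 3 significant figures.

The CYP2C19 pathway (37% of clearance) is reduced to 0.33× activity: 0.37 × 0.33 = 0.1221.
Non-CYP routes (63%) are unchanged.
New clearance relative to baseline: 0.1221 + 0.63 = 0.7521.
Exposure is unchanged when dose changes in proportion to clearance. New dose = 50 μg × 0.7521 = 37.6 μg.

37.6 μg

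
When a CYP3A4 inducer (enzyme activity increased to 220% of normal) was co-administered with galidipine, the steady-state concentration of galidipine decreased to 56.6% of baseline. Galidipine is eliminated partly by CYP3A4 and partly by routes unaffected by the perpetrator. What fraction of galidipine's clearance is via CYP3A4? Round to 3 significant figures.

0.639

Let fm be the CYP3A4 fraction. New clearance relative to baseline = fm × 2.2 + (1 − fm).
Steady-state concentration ratio = 1 / (new CL fraction), so new CL fraction = 1 / 0.566 = 1.767.
fm × 2.2 + 1 − fm = 1.767  ⇒  fm × (2.2 − 1) = 0.7668  ⇒  fm = 0.639.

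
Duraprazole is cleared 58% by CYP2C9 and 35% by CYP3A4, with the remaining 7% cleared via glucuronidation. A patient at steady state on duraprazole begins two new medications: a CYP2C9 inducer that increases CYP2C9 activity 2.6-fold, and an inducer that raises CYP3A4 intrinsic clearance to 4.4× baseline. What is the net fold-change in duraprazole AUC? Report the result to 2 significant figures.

The CYP2C9 pathway (58% of clearance) rises to 2.6× activity: 0.58 × 2.6 = 1.508.
The CYP3A4 pathway (35% of clearance) is boosted to 4.4× activity: 0.35 × 4.4 = 1.54.
The remaining 7% of clearance is unaffected.
New clearance relative to baseline: 1.508 + 1.54 + 0.07 = 3.118.
Net AUC ratio = 1 / 3.118 = 0.32.

0.32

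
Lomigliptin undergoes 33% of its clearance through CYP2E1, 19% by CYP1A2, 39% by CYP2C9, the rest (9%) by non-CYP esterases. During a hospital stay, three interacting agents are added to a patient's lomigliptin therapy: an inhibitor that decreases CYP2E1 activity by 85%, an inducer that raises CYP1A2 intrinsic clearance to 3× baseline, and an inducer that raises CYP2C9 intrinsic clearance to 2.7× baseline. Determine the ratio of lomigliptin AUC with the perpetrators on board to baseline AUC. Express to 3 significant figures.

CYP2E1: 0.33 × 0.15 = 0.0495
CYP1A2: 0.19 × 3 = 0.57
CYP2C9: 0.39 × 2.7 = 1.053
Other: 0.09 (unchanged)
Relative clearance = 0.0495 + 0.57 + 1.053 + 0.09 = 1.7625.
AUC ∝ 1/CL: fold-change = 1 / 1.7625 = 0.567.

0.567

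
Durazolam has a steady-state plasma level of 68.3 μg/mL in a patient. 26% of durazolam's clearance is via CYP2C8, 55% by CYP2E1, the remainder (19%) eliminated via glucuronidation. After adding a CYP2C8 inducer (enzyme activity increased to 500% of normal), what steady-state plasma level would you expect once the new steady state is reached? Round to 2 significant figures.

33 μg/mL

The CYP2C8 pathway (26% of clearance) rises to 5× activity: 0.26 × 5 = 1.3.
CYP2E1 (55%) and the residual 19% are unaffected.
New clearance relative to baseline: 1.3 + 0.55 + 0.19 = 2.04.
Steady-state plasma level ∝ 1/CL, so new value = 68.3 / 2.04 = 33 μg/mL.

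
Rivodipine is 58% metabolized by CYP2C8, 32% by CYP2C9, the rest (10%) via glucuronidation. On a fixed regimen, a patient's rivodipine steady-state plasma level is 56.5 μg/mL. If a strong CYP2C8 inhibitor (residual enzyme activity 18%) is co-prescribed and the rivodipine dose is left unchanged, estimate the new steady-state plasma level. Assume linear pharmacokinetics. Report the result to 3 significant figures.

The CYP2C8 pathway (58% of clearance) drops to 0.18× activity: 0.58 × 0.18 = 0.1044.
CYP2C9 (32%) and the residual 10% are unaffected.
New clearance relative to baseline: 0.1044 + 0.32 + 0.1 = 0.5244.
Steady-state plasma level ∝ 1/CL, so new value = 56.5 / 0.5244 = 108 μg/mL.

108 μg/mL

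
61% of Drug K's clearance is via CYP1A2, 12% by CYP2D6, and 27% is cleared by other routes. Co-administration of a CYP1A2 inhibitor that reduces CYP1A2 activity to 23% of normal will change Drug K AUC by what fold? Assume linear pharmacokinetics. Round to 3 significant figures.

1.89

The CYP1A2 pathway (61% of clearance) falls to 0.23× activity: 0.61 × 0.23 = 0.1403.
CYP2D6 (12%) and the residual 27% are unaffected.
New clearance relative to baseline: 0.1403 + 0.12 + 0.27 = 0.5303.
AUC ratio = CL_old/CL_new = 1 / 0.5303 = 1.89.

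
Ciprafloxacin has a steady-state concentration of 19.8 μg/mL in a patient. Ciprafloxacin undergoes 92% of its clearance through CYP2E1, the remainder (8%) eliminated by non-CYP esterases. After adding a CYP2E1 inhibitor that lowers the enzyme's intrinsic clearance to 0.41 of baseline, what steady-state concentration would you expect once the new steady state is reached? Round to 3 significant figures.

CYP2E1: 0.92 × 0.41 = 0.3772
Other: 0.08 (unchanged)
CL_new/CL_old = 0.3772 + 0.08 = 0.4572.
With dosing unchanged, steady-state concentration scales as 1/CL: 19.8 / 0.4572 = 43.3 μg/mL.

43.3 μg/mL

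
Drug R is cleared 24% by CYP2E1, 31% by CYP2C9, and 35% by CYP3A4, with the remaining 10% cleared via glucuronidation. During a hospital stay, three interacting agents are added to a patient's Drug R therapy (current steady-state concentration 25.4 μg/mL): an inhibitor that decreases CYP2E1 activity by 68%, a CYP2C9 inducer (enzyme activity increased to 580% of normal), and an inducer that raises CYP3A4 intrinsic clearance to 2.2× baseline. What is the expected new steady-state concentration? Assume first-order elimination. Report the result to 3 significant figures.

9.25 μg/mL

CYP2E1: 0.24 × 0.32 = 0.0768
CYP2C9: 0.31 × 5.8 = 1.798
CYP3A4: 0.35 × 2.2 = 0.77
Other: 0.1 (unchanged)
New clearance relative to baseline: 0.0768 + 1.798 + 0.77 + 0.1 = 2.7448.
Steady-state concentration ∝ 1/CL: new value = 25.4 / 2.7448 = 9.25 μg/mL.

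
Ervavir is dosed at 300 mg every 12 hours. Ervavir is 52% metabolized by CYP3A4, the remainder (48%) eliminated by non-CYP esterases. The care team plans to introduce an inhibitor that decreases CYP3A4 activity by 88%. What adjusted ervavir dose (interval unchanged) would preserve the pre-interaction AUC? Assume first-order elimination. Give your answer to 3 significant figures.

The CYP3A4 pathway (52% of clearance) drops to 0.12× activity: 0.52 × 0.12 = 0.0624.
The remaining 48% of clearance is unaffected.
CL_new/CL_old = 0.0624 + 0.48 = 0.5424.
To maintain the same steady-state level, dose must scale with clearance: new dose = 300 × 0.5424 = 163 mg.

163 mg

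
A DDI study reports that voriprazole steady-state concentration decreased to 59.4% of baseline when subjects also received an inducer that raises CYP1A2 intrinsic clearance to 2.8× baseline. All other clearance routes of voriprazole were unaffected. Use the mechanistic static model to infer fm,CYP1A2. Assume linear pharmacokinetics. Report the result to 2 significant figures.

CL'/CL = 1 / 0.594 = 1.684
2.8·fm + (1 − fm) = 1.684
fm = (1.684 − 1) / (2.8 − 1) = 0.38

0.38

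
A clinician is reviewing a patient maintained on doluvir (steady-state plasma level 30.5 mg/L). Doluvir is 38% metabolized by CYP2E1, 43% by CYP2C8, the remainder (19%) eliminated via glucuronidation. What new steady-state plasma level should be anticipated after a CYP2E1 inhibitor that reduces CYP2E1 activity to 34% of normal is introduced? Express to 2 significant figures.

CYP2E1: 0.38 × 0.34 = 0.1292
CYP2C8: 0.43 (unchanged)
Other: 0.19 (unchanged)
Relative clearance = 0.1292 + 0.43 + 0.19 = 0.7492.
New steady-state plasma level = baseline ÷ relative clearance = 30.5 / 0.7492 = 41 mg/L.

41 mg/L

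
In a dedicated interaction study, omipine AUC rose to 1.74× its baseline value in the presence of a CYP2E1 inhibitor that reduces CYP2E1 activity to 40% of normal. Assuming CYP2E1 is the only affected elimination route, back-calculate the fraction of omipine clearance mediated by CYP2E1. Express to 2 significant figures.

CL'/CL = 1 / 1.74 = 0.5747
0.4·fm + (1 − fm) = 0.5747
fm = (0.5747 − 1) / (0.4 − 1) = 0.71

0.71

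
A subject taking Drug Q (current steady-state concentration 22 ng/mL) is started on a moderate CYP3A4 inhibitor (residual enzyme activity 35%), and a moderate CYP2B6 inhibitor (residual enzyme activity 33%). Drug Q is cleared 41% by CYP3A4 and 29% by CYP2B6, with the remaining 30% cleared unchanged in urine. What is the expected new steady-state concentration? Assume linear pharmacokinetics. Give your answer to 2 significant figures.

41 ng/mL

The CYP3A4 pathway (41% of clearance) drops to 0.35× activity: 0.41 × 0.35 = 0.1435.
The CYP2B6 pathway (29% of clearance) drops to 0.33× activity: 0.29 × 0.33 = 0.0957.
The remaining 30% of clearance is unaffected.
Relative clearance = 0.1435 + 0.0957 + 0.3 = 0.5392.
Dividing the baseline by the relative clearance: 22 / 0.5392 = 41 ng/mL.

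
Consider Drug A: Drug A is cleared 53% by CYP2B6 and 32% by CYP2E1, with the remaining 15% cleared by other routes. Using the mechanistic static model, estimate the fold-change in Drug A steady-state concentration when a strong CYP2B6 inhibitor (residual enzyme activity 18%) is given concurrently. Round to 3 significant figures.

The CYP2B6 pathway (53% of clearance) is reduced to 0.18× activity: 0.53 × 0.18 = 0.0954.
CYP2E1 (32%) and the residual 15% are unaffected.
CL_new/CL_old = 0.0954 + 0.32 + 0.15 = 0.5654.
Since steady-state concentration ∝ 1/CL, the ratio is 1 / 0.5654 = 1.77.

1.77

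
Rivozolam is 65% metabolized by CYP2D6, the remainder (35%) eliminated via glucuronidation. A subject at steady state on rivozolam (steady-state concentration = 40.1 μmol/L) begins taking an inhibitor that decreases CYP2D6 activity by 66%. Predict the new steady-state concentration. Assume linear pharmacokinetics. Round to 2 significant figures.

70 μmol/L

The CYP2D6 pathway (65% of clearance) is reduced to 0.34× activity: 0.65 × 0.34 = 0.221.
The remaining 35% of clearance is unaffected.
CL_new/CL_old = 0.221 + 0.35 = 0.571.
Steady-state concentration ∝ 1/CL, so new value = 40.1 / 0.571 = 70 μmol/L.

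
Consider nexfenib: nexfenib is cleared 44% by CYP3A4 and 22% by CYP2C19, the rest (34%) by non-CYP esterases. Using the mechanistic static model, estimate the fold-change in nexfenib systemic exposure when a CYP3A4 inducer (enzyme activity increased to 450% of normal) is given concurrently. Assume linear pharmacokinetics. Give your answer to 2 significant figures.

0.39

CYP3A4: 0.44 × 4.5 = 1.98
CYP2C19: 0.22 (unchanged)
Other: 0.34 (unchanged)
Relative clearance = 1.98 + 0.22 + 0.34 = 2.54.
Since systemic exposure ∝ 1/CL, the ratio is 1 / 2.54 = 0.39.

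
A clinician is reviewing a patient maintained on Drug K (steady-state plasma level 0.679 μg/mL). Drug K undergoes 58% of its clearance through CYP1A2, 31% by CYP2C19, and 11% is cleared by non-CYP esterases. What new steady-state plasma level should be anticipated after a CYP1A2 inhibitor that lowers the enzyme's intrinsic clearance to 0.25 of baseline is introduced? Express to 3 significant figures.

1.20 μg/mL

CYP1A2: 0.58 × 0.25 = 0.145
CYP2C19: 0.31 (unchanged)
Other: 0.11 (unchanged)
Relative clearance = 0.145 + 0.31 + 0.11 = 0.565.
Steady-state plasma level ∝ 1/CL, so new value = 0.679 / 0.565 = 1.20 μg/mL.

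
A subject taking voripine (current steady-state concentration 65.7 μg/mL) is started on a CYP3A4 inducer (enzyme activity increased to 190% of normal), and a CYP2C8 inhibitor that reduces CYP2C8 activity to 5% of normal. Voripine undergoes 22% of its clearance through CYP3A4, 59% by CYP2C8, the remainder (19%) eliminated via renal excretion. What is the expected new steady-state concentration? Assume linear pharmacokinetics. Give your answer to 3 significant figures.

103 μg/mL

The CYP3A4 pathway (22% of clearance) increases to 1.9× activity: 0.22 × 1.9 = 0.418.
The CYP2C8 pathway (59% of clearance) drops to 0.05× activity: 0.59 × 0.05 = 0.0295.
Non-CYP routes (19%) are unchanged.
New clearance relative to baseline: 0.418 + 0.0295 + 0.19 = 0.6375.
Steady-state concentration ∝ 1/CL: new value = 65.7 / 0.6375 = 103 μg/mL.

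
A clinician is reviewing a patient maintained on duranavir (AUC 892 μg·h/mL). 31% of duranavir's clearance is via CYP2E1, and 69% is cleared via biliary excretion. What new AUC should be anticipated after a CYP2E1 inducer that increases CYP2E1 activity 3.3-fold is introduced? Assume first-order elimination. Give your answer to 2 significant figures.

5.2 × 10² μg·h/mL

The CYP2E1 pathway (31% of clearance) increases to 3.3× activity: 0.31 × 3.3 = 1.023.
The remaining 69% of clearance is unaffected.
CL_new/CL_old = 1.023 + 0.69 = 1.713.
With dosing unchanged, AUC scales as 1/CL: 892 / 1.713 = 5.2 × 10² μg·h/mL.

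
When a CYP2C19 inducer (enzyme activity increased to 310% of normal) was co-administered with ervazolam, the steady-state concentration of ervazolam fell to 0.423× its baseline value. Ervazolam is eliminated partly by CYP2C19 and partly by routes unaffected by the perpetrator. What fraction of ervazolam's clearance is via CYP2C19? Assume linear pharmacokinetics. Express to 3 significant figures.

0.650

Let fm be the CYP2C19 fraction. New clearance relative to baseline = fm × 3.1 + (1 − fm).
Steady-state concentration ratio = 1 / (new CL fraction), so new CL fraction = 1 / 0.423 = 2.364.
fm × 3.1 + 1 − fm = 2.364  ⇒  fm × (3.1 − 1) = 1.364  ⇒  fm = 0.650.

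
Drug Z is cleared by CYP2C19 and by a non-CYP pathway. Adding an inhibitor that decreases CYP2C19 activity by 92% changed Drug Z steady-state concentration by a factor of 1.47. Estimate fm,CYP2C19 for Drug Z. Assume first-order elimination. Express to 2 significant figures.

0.35

Write x for the fraction cleared via CYP2C19. The observed steady-state concentration change means clearance fell to 1/1.47 = 0.6803 of baseline.
Only the CYP2C19 route changed, so 0.6803 = x·0.08 + (1 − x), giving x = 0.35.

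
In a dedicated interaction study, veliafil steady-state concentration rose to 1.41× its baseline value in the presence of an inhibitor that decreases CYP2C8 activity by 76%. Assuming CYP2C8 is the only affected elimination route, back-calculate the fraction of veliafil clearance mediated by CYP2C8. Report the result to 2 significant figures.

0.38

Write x for the fraction cleared via CYP2C8. The observed steady-state concentration change means clearance fell to 1/1.41 = 0.7092 of baseline.
Setting x·0.24 + (1 − x) = 0.7092 and solving: x = (0.7092 − 1)/(0.24 − 1) = 0.38.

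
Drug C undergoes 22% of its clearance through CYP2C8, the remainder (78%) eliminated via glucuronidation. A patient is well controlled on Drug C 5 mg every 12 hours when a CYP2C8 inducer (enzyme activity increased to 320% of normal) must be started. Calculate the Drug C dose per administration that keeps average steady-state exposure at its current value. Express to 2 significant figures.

7.4 mg

The CYP2C8 pathway (22% of clearance) increases to 3.2× activity: 0.22 × 3.2 = 0.704.
Non-CYP routes (78%) are unchanged.
CL_new/CL_old = 0.704 + 0.78 = 1.484.
Exposure is unchanged when dose changes in proportion to clearance. New dose = 5 mg × 1.484 = 7.4 mg.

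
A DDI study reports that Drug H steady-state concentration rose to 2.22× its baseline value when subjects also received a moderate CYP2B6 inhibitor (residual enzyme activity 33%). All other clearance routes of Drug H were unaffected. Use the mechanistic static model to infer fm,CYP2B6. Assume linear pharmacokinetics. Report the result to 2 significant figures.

Write x for the fraction cleared via CYP2B6. The observed steady-state concentration change means clearance fell to 1/2.22 = 0.4505 of baseline.
Only the CYP2B6 route changed, so 0.4505 = x·0.33 + (1 − x), giving x = 0.82.

0.82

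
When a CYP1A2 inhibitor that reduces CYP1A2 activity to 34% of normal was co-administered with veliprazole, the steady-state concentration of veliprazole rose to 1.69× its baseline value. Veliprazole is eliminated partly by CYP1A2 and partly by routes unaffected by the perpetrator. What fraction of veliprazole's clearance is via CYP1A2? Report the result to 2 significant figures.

Write x for the fraction cleared via CYP1A2. The observed steady-state concentration change means clearance fell to 1/1.69 = 0.5917 of baseline.
Setting x·0.34 + (1 − x) = 0.5917 and solving: x = (0.5917 − 1)/(0.34 − 1) = 0.62.

0.62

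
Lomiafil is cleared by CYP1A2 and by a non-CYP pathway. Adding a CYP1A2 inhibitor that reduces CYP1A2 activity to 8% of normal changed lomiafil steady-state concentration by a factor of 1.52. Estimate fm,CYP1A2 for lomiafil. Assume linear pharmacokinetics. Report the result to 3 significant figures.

Let fm be the CYP1A2 fraction. New clearance relative to baseline = fm × 0.08 + (1 − fm).
Steady-state concentration ratio = 1 / (new CL fraction), so new CL fraction = 1 / 1.52 = 0.6579.
fm × 0.08 + 1 − fm = 0.6579  ⇒  fm × (0.08 − 1) = −0.3421  ⇒  fm = 0.372.

0.372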